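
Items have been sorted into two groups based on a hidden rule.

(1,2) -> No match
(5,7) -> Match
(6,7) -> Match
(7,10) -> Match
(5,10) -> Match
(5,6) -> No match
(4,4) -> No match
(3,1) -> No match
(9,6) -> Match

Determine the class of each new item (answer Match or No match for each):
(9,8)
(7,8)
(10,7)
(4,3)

Match, Match, Match, No match

The common property of the 'Match' items is: sum ≥ 12. No 'No match' item has it.
(9,8) — 9+8 = 17, hence Match. (7,8) — 7+8 = 15, hence Match. (10,7) — 10+7 = 17, hence Match. (4,3) — 4+3 = 7, hence No match.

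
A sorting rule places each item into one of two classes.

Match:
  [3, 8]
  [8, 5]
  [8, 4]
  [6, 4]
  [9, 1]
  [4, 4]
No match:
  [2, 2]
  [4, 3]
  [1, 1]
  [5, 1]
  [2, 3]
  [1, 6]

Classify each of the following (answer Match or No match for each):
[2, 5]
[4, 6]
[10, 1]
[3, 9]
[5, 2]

No match, Match, Match, Match, No match

Every 'Match' example satisfies: sum ≥ 8. None of the 'No match' examples do.
[2, 5]: 2+5 = 7, doesn't qualify → No match. [4, 6]: 4+6 = 10, qualifies → Match. [10, 1]: 10+1 = 11, qualifies → Match. [3, 9]: 3+9 = 12, qualifies → Match. [5, 2]: 5+2 = 7, doesn't qualify → No match.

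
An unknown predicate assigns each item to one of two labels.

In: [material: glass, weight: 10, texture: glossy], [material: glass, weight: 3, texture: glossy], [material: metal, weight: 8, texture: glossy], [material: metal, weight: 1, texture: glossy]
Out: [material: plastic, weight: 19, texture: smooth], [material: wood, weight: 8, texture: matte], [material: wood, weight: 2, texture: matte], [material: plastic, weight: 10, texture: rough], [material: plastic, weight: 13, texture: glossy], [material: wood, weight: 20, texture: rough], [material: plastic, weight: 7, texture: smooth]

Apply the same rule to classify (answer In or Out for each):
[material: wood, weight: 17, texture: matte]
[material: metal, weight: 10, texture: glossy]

The classifier is using: texture is glossy AND weight ≤ 10.
[material: wood, weight: 17, texture: matte] — texture is matte, weight = 17, hence Out.
[material: metal, weight: 10, texture: glossy] — texture is glossy, weight = 10, hence In.

Out, In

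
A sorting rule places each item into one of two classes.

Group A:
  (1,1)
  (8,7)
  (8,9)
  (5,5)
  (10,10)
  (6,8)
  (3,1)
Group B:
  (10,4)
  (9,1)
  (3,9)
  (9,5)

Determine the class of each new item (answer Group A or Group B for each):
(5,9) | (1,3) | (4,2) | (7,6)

Group B, Group A, Group A, Group A

The common property of the 'Group A' items is: |first − second| ≤ 2. No 'Group B' item has it.
(5,9) → |5−9| = 4 → Group B.
(1,3) → |1−3| = 2 → Group A.
(4,2) → |4−2| = 2 → Group A.
(7,6) → |7−6| = 1 → Group A.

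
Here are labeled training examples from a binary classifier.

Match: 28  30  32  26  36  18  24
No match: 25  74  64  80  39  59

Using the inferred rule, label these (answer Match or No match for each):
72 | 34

No match, Match

A rule that fits every label: even AND at most 36 — true of each 'Match' example, false of each 'No match' one.
72 → 72 is even, 72 > 36 → No match.
34 → 34 is even, 34 ≤ 36 → Match.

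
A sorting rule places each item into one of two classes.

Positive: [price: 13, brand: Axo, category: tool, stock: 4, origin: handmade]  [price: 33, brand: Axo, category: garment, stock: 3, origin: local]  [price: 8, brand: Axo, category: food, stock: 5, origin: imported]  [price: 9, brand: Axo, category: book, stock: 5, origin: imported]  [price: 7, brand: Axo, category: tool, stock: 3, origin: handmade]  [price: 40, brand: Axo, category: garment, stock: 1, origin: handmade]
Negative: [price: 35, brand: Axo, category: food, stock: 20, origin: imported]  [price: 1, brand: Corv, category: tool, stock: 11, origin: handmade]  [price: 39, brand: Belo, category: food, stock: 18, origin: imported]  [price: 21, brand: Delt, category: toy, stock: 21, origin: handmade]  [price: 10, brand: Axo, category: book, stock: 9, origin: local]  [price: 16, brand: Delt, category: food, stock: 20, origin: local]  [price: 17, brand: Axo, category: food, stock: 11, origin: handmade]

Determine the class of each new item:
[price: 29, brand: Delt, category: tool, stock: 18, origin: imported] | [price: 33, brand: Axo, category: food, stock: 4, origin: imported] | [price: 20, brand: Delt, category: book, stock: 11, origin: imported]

Negative, Positive, Negative

The simplest hypothesis consistent with all the labels is: stock ≤ 5.
[price: 29, brand: Delt, category: tool, stock: 18, origin: imported] → stock = 18 → Negative. [price: 33, brand: Axo, category: food, stock: 4, origin: imported] → stock = 4 → Positive. [price: 20, brand: Delt, category: book, stock: 11, origin: imported] → stock = 11 → Negative.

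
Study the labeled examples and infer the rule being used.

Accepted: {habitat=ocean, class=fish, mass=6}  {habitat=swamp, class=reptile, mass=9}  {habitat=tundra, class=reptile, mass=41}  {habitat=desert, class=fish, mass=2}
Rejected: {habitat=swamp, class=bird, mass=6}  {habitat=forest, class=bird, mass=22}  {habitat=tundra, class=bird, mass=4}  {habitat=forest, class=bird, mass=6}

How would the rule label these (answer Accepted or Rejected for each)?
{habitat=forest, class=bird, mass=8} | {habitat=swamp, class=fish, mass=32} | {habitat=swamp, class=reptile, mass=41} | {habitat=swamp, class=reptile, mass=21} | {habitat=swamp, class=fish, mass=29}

Rejected, Accepted, Accepted, Accepted, Accepted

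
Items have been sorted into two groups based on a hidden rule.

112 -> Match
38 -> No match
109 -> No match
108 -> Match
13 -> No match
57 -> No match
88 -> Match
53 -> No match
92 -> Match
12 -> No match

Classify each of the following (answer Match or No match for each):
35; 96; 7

No match, Match, No match

One predicate separates the groups cleanly: even AND at least 53.
35: 35 is odd, 35 < 53, doesn't match → No match.
96: 96 is even, 96 ≥ 53, fits → Match.
7: 7 is odd, 7 < 53, doesn't match → No match.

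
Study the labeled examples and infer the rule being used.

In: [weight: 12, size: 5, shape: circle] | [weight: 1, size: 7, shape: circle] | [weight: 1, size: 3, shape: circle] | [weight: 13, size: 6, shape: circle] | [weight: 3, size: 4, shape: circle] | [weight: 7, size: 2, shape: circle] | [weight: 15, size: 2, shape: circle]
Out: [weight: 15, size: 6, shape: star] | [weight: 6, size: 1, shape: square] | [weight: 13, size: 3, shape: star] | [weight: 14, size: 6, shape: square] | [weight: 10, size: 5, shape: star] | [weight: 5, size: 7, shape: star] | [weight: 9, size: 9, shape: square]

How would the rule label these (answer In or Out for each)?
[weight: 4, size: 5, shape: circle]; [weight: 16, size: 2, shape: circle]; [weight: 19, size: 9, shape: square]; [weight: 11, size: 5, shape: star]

In, In, Out, Out

The rule appears to be: shape is circle.
[weight: 4, size: 5, shape: circle] — shape is circle, hence In. [weight: 16, size: 2, shape: circle] — shape is circle, hence In. [weight: 19, size: 9, shape: square] — shape is square, hence Out. [weight: 11, size: 5, shape: star] — shape is star, hence Out.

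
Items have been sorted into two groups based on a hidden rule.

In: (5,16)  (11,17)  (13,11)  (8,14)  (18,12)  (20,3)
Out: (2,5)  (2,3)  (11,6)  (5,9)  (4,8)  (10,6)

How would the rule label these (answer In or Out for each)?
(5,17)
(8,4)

One predicate separates the groups cleanly: sum ≥ 21.

In, Out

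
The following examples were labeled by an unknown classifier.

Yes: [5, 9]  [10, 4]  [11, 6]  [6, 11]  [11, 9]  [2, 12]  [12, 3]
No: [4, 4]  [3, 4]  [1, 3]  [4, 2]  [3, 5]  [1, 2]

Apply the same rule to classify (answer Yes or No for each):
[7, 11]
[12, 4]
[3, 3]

Yes, Yes, No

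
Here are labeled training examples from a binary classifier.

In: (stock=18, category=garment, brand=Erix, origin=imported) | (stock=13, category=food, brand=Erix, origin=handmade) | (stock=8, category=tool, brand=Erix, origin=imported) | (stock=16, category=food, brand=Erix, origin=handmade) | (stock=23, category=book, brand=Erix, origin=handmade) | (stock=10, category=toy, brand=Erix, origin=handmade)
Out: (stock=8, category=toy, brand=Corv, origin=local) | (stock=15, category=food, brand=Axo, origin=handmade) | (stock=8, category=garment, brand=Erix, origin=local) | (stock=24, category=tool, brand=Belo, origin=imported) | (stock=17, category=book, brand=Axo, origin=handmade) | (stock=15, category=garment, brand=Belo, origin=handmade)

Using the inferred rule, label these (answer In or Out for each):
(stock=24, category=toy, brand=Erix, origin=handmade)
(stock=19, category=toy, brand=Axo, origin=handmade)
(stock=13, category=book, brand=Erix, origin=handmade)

'In' ⟺ brand is Erix AND origin is not local.
(stock=24, category=toy, brand=Erix, origin=handmade) — brand is Erix, origin is handmade, hence In. (stock=19, category=toy, brand=Axo, origin=handmade) — brand is Axo, origin is handmade, hence Out. (stock=13, category=book, brand=Erix, origin=handmade) — brand is Erix, origin is handmade, hence In.

In, Out, In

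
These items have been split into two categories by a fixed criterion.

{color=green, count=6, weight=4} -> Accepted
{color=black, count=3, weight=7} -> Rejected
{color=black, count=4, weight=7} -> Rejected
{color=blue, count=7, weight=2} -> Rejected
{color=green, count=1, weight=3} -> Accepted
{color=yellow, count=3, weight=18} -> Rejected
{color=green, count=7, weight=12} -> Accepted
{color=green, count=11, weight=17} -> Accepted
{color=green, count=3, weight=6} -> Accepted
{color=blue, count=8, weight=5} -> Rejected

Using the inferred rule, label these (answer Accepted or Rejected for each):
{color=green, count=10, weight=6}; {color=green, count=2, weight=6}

The rule appears to be: color is green.

Accepted, Accepted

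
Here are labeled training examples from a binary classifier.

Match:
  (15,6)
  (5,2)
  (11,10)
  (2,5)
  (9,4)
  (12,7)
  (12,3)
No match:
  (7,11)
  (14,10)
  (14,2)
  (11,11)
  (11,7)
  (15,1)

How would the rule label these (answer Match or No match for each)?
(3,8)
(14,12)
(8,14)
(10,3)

Match, No match, No match, Match

Checking candidate rules against both groups, what survives is: sum is odd.
(3,8): Match (3+8 = 11). (14,12): No match (14+12 = 26). (8,14): No match (8+14 = 22). (10,3): Match (10+3 = 13).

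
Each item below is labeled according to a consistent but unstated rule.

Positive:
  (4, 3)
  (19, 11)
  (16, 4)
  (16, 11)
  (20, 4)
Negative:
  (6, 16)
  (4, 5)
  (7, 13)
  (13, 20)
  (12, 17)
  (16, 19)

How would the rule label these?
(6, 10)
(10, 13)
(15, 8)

Negative, Negative, Positive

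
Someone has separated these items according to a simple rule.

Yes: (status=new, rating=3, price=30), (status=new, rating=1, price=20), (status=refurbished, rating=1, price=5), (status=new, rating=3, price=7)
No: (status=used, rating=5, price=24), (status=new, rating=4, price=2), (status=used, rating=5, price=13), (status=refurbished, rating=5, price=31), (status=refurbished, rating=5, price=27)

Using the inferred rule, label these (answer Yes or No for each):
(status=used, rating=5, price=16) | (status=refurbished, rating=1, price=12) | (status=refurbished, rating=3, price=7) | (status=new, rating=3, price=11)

No, Yes, Yes, Yes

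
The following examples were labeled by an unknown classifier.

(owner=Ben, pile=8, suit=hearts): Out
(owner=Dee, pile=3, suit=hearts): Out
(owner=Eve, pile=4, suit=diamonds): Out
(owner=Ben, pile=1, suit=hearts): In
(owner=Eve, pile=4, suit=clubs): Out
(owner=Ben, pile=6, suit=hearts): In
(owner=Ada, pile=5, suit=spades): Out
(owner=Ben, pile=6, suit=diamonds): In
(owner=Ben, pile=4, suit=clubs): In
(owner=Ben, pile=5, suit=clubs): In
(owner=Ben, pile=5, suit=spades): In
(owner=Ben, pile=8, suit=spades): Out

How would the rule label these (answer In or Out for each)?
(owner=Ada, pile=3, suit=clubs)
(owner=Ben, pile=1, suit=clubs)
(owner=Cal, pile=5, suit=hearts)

Out, In, Out

Rule: owner is Ben AND pile ≤ 6. This holds for each 'In' example and fails for each 'Out' one.
(owner=Ada, pile=3, suit=clubs): Out (owner is Ada, pile = 3).
(owner=Ben, pile=1, suit=clubs): In (owner is Ben, pile = 1).
(owner=Cal, pile=5, suit=hearts): Out (owner is Cal, pile = 5).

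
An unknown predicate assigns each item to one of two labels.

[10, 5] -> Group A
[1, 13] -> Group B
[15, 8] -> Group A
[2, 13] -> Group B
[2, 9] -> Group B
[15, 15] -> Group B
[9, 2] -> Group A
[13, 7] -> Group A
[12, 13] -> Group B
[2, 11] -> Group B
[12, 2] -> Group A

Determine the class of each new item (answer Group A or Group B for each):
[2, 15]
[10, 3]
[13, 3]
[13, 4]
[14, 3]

All 'Group A' examples share one property — first > second — and every 'Group B' example lacks it.
[2, 15]: Group B (2 < 15).
[10, 3]: Group A (10 > 3).
[13, 3]: Group A (13 > 3).
[13, 4]: Group A (13 > 4).
[14, 3]: Group A (14 > 3).

Group B, Group A, Group A, Group A, Group A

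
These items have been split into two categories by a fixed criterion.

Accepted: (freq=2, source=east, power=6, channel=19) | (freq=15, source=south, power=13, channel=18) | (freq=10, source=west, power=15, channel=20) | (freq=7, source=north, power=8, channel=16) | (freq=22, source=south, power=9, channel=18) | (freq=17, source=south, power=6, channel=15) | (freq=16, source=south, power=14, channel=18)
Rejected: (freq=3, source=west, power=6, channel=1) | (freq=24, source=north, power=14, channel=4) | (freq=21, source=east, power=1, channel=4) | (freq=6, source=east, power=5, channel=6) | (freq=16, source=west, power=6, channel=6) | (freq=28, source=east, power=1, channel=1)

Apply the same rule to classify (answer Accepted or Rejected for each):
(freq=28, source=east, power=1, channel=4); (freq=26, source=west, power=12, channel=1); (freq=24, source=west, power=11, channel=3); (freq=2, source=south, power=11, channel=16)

Rejected, Rejected, Rejected, Accepted

The distinguishing property — channel ≥ 15 — holds for all the 'Accepted' cases and none of the 'Rejected' cases.
Rejected: (freq=28, source=east, power=1, channel=4), since channel = 4. Rejected: (freq=26, source=west, power=12, channel=1), since channel = 1. Rejected: (freq=24, source=west, power=11, channel=3), since channel = 3. Accepted: (freq=2, source=south, power=11, channel=16), since channel = 16.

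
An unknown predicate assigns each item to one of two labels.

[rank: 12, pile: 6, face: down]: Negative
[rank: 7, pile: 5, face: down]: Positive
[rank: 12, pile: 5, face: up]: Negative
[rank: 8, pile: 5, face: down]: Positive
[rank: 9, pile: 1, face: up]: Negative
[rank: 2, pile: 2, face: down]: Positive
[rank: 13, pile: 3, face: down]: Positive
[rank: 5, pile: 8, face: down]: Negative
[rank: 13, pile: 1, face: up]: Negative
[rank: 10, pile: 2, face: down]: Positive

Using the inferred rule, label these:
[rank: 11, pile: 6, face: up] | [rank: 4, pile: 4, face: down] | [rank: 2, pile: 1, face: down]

Negative, Positive, Positive

The rule appears to be: face is down AND pile ≤ 5.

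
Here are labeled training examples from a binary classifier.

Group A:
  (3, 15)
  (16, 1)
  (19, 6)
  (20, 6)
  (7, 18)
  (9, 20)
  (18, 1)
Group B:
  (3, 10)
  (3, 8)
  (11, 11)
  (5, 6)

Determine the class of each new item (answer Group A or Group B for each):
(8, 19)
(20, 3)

The common property of the 'Group A' items is: max ≥ 15. No 'Group B' item has it.
Group A: (8, 19), since max 19.
Group A: (20, 3), since max 20.

Group A, Group A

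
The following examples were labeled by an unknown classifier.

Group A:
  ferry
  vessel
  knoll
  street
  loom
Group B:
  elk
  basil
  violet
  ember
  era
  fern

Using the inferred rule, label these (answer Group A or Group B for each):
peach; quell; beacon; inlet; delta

Group B, Group A, Group B, Group B, Group B

The pattern is that an item is 'Group A' exactly when: has a double letter.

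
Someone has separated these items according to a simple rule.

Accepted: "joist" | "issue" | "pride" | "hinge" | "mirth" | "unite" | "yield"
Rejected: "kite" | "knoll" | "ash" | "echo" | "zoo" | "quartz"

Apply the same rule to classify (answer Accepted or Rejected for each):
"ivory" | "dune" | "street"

The distinguishing property — odd length AND contains 'i' — holds for all the 'Accepted' cases and none of the 'Rejected' cases.
Accepted: "ivory", since length 5, has 'i'. Rejected: "dune", since length 4, no 'i'. Rejected: "street", since length 6, no 'i'.

Accepted, Rejected, Rejected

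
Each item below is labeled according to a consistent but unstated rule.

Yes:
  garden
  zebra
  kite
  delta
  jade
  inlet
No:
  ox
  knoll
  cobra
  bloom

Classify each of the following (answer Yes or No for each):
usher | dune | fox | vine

Yes, Yes, No, Yes

The classifier is using: contains 'e'.
usher — has 'e', hence Yes. dune — has 'e', hence Yes. fox — no 'e', hence No. vine — has 'e', hence Yes.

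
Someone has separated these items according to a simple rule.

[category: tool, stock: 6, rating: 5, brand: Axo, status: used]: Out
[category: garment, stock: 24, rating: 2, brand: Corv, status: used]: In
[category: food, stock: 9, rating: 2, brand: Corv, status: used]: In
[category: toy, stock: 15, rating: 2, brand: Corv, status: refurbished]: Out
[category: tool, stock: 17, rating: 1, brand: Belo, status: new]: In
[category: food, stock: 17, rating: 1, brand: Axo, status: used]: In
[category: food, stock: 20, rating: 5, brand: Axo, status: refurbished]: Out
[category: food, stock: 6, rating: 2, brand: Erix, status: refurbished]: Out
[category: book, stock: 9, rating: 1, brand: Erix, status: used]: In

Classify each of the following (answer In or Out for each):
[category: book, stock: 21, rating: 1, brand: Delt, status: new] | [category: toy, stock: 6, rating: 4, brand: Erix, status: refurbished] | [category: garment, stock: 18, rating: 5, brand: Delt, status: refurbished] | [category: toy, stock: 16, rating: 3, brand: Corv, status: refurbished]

In, Out, Out, Out

The rule appears to be: status is not refurbished AND stock ≥ 9.
In: [category: book, stock: 21, rating: 1, brand: Delt, status: new], since status is new, stock = 21. Out: [category: toy, stock: 6, rating: 4, brand: Erix, status: refurbished], since status is refurbished, stock = 6. Out: [category: garment, stock: 18, rating: 5, brand: Delt, status: refurbished], since status is refurbished, stock = 18. Out: [category: toy, stock: 16, rating: 3, brand: Corv, status: refurbished], since status is refurbished, stock = 16.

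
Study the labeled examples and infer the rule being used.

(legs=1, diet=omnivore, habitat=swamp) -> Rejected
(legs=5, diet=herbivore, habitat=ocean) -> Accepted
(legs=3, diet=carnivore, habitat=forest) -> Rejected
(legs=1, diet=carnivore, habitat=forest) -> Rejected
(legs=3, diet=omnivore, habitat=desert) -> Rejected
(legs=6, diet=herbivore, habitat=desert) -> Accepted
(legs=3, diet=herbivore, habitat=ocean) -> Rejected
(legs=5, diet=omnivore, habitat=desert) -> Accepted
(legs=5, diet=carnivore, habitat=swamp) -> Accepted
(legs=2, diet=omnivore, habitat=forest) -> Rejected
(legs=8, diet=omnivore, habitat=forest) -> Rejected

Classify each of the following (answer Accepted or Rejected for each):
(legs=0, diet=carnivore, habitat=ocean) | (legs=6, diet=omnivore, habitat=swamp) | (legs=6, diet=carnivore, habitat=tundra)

Rule: legs ≥ 5 AND legs ≤ 6. This holds for each 'Accepted' example and fails for each 'Rejected' one.

Rejected, Accepted, Accepted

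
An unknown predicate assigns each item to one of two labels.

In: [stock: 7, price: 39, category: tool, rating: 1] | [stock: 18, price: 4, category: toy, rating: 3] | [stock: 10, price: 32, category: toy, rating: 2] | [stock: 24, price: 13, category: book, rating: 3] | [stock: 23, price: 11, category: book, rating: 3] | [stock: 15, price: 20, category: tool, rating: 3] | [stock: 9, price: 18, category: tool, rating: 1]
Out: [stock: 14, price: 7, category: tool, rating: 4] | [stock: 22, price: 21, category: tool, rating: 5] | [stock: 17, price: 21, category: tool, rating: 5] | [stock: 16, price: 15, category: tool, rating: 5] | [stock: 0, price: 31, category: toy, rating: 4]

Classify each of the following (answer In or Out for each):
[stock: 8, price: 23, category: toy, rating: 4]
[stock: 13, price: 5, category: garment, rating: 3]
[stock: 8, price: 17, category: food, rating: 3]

Out, In, In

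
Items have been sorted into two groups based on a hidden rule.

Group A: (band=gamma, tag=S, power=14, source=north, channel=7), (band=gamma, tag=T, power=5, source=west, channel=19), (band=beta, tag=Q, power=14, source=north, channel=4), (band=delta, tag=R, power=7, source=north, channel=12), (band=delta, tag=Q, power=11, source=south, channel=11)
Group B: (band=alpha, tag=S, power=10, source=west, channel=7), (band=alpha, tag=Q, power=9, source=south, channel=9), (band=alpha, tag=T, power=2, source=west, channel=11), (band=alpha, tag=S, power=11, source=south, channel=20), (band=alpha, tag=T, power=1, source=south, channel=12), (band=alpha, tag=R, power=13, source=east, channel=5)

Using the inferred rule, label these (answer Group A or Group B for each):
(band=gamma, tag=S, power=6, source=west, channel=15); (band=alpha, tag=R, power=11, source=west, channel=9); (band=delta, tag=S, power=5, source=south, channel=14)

Group A, Group B, Group A

The simplest hypothesis consistent with all the labels is: band is not alpha.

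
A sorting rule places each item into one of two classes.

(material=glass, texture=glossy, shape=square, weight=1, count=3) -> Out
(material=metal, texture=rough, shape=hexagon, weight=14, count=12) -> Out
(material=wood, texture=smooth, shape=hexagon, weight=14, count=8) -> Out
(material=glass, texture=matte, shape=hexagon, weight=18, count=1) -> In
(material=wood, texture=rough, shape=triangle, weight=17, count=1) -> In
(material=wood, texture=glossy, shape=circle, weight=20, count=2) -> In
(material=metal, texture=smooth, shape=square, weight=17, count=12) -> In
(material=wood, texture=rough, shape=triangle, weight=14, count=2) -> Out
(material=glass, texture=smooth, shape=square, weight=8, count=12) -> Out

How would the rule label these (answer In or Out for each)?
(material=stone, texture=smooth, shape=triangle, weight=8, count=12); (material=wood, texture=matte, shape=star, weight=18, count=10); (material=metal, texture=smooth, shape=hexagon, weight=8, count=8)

Out, In, Out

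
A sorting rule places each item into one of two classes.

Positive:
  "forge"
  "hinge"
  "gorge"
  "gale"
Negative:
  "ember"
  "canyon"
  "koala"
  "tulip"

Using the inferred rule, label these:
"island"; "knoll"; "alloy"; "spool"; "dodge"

Rule: contains 'g'. This holds for each 'Positive' example and fails for each 'Negative' one.
"island": no 'g', doesn't match → Negative. "knoll": no 'g', doesn't match → Negative. "alloy": no 'g', doesn't match → Negative. "spool": no 'g', doesn't match → Negative. "dodge": has 'g', matches → Positive.

Negative, Negative, Negative, Negative, Positive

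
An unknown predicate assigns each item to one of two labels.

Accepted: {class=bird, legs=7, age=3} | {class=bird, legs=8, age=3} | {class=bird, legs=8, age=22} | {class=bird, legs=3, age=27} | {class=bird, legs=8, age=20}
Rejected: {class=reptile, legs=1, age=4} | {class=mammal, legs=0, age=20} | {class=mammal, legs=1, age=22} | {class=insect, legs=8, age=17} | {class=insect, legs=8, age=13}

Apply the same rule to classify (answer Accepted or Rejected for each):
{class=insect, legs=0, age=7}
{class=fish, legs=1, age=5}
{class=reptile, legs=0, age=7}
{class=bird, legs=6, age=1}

Rejected, Rejected, Rejected, Accepted

The distinguishing property — class is bird — holds for all the 'Accepted' cases and none of the 'Rejected' cases.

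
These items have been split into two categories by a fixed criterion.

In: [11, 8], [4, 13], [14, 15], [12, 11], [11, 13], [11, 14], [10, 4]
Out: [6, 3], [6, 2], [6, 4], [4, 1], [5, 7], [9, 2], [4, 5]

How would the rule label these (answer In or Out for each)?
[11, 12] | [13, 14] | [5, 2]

The classifier is using: sum ≥ 14.
[11, 12] → 11+12 = 23 → In. [13, 14] → 13+14 = 27 → In. [5, 2] → 5+2 = 7 → Out.

In, In, Out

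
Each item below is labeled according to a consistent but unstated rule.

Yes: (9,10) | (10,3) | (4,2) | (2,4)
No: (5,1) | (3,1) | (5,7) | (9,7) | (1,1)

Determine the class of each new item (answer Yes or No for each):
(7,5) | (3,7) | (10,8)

No, No, Yes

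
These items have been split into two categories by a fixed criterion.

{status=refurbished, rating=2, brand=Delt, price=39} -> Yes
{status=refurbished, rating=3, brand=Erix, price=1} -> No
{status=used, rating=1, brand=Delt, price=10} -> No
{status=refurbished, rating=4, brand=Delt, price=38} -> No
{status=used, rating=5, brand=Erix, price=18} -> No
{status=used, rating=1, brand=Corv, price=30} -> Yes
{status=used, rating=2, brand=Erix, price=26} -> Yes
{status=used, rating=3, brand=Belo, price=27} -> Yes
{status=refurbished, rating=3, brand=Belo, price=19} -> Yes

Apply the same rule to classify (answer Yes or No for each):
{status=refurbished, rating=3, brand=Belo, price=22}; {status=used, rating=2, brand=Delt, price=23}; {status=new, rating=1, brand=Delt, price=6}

The distinguishing property — rating ≤ 3 AND price ≥ 18 — holds for all the 'Yes' cases and none of the 'No' cases.
{status=refurbished, rating=3, brand=Belo, price=22} — rating = 3, price = 22, hence Yes.
{status=used, rating=2, brand=Delt, price=23} — rating = 2, price = 23, hence Yes.
{status=new, rating=1, brand=Delt, price=6} — rating = 1, price = 6, hence No.

Yes, Yes, No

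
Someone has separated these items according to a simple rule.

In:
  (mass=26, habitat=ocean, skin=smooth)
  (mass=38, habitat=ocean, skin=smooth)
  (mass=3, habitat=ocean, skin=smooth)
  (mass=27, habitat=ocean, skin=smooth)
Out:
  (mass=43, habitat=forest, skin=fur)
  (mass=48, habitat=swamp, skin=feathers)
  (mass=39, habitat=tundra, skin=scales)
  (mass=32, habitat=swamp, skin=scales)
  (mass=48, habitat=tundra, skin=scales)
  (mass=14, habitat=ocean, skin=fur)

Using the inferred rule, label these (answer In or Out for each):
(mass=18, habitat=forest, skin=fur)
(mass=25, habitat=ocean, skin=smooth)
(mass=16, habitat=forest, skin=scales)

'In' ⟺ skin is smooth.
(mass=18, habitat=forest, skin=fur): Out (skin is fur). (mass=25, habitat=ocean, skin=smooth): In (skin is smooth). (mass=16, habitat=forest, skin=scales): Out (skin is scales).

Out, In, Out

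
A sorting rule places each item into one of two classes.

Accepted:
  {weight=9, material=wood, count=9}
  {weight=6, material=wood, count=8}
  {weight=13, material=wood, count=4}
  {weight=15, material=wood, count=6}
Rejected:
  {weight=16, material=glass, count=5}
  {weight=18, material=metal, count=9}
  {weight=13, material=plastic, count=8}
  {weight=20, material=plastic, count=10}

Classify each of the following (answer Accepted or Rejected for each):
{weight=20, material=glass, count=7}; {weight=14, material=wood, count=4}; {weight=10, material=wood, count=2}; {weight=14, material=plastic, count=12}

Rejected, Accepted, Accepted, Rejected

The rule appears to be: material is wood.
{weight=20, material=glass, count=7}: material is glass, does not pass → Rejected. {weight=14, material=wood, count=4}: material is wood, matches → Accepted. {weight=10, material=wood, count=2}: material is wood, matches → Accepted. {weight=14, material=plastic, count=12}: material is plastic, does not pass → Rejected.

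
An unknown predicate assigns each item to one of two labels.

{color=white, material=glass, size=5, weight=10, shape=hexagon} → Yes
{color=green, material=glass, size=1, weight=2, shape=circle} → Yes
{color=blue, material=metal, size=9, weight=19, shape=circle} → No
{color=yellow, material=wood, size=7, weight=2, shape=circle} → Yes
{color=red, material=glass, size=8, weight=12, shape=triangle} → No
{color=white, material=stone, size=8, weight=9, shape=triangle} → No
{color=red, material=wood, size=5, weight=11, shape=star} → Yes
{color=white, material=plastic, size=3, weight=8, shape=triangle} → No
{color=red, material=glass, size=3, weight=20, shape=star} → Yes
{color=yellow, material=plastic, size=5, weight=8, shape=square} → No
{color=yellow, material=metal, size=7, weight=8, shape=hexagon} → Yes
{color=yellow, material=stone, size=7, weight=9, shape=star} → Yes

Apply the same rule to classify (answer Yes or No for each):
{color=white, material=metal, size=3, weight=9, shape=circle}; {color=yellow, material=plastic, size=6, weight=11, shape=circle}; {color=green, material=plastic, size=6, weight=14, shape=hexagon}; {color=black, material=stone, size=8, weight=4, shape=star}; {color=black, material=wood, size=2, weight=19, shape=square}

Yes, No, No, No, Yes

One predicate separates the groups cleanly: material is not plastic AND size ≤ 7.
{color=white, material=metal, size=3, weight=9, shape=circle}: material is metal, size = 3, satisfies this → Yes. {color=yellow, material=plastic, size=6, weight=11, shape=circle}: material is plastic, size = 6, fails the rule → No. {color=green, material=plastic, size=6, weight=14, shape=hexagon}: material is plastic, size = 6, fails the rule → No. {color=black, material=stone, size=8, weight=4, shape=star}: material is stone, size = 8, fails the rule → No. {color=black, material=wood, size=2, weight=19, shape=square}: material is wood, size = 2, satisfies this → Yes.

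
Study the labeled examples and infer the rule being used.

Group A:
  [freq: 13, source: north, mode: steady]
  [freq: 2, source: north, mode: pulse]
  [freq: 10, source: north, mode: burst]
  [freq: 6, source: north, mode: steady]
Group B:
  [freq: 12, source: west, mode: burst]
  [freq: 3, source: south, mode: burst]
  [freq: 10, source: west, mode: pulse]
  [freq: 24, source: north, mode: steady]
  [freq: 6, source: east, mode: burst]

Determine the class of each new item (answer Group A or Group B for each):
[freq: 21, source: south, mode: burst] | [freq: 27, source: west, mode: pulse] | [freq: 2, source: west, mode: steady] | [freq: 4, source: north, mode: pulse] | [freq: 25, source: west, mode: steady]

One predicate separates the groups cleanly: source is north AND freq ≤ 13.
[freq: 21, source: south, mode: burst] → source is south, freq = 21 → Group B.
[freq: 27, source: west, mode: pulse] → source is west, freq = 27 → Group B.
[freq: 2, source: west, mode: steady] → source is west, freq = 2 → Group B.
[freq: 4, source: north, mode: pulse] → source is north, freq = 4 → Group A.
[freq: 25, source: west, mode: steady] → source is west, freq = 25 → Group B.

Group B, Group B, Group B, Group A, Group B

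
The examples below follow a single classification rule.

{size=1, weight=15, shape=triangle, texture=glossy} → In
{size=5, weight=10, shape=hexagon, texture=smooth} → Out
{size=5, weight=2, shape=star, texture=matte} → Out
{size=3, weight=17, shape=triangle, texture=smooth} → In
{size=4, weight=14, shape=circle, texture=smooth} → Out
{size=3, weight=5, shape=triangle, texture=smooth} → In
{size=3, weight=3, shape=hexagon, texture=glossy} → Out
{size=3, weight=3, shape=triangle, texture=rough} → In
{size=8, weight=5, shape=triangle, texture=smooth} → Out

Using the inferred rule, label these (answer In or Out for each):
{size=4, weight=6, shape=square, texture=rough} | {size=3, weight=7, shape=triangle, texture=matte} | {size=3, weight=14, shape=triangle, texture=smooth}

Rule: shape is triangle AND size ≤ 3. This holds for each 'In' example and fails for each 'Out' one.
{size=4, weight=6, shape=square, texture=rough}: shape is square, size = 4 — fails the rule, so Out. {size=3, weight=7, shape=triangle, texture=matte}: shape is triangle, size = 3 — checks out, so In. {size=3, weight=14, shape=triangle, texture=smooth}: shape is triangle, size = 3 — checks out, so In.

Out, In, In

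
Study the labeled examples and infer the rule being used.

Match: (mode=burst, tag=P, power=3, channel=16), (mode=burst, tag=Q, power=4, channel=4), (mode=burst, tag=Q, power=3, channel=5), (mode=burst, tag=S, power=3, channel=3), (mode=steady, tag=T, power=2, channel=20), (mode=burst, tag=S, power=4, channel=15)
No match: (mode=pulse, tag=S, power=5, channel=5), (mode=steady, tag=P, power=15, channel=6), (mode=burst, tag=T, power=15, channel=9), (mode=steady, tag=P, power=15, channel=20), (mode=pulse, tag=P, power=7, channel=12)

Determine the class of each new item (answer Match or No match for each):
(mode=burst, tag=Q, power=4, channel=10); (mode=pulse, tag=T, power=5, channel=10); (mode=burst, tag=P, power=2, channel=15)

Match, No match, Match

One predicate separates the groups cleanly: power ≤ 4.
(mode=burst, tag=Q, power=4, channel=10) → power = 4 → Match.
(mode=pulse, tag=T, power=5, channel=10) → power = 5 → No match.
(mode=burst, tag=P, power=2, channel=15) → power = 2 → Match.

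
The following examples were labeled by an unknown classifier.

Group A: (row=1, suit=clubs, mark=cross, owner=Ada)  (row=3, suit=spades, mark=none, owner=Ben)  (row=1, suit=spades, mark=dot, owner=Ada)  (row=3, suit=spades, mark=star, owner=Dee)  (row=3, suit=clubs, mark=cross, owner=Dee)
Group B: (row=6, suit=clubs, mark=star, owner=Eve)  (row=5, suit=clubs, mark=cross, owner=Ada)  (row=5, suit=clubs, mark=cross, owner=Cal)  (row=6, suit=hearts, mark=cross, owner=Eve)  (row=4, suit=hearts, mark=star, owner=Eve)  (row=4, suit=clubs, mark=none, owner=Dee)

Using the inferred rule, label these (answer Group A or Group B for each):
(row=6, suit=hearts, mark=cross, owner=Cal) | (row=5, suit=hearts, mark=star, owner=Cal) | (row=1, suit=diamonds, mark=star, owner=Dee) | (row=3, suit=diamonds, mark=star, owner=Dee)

Group B, Group B, Group A, Group A

Every 'Group A' example satisfies: row ≤ 3. None of the 'Group B' examples do.
(row=6, suit=hearts, mark=cross, owner=Cal): row = 6, lacks this property → Group B. (row=5, suit=hearts, mark=star, owner=Cal): row = 5, lacks this property → Group B. (row=1, suit=diamonds, mark=star, owner=Dee): row = 1, checks out → Group A. (row=3, suit=diamonds, mark=star, owner=Dee): row = 3, checks out → Group A.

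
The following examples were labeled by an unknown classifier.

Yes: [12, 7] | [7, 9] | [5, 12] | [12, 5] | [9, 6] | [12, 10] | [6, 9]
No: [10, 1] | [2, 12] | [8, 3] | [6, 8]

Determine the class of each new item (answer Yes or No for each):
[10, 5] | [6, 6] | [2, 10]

Yes, No, No

All 'Yes' examples share one property — sum ≥ 15 — and every 'No' example lacks it.
[10, 5]: 10+5 = 15, fits → Yes.
[6, 6]: 6+6 = 12, does not fit → No.
[2, 10]: 2+10 = 12, does not fit → No.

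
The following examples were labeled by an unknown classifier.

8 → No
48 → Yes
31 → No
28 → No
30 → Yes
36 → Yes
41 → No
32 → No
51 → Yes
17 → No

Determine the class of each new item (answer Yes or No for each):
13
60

All 'Yes' examples share one property — multiple of 3 — and every 'No' example lacks it.

No, Yes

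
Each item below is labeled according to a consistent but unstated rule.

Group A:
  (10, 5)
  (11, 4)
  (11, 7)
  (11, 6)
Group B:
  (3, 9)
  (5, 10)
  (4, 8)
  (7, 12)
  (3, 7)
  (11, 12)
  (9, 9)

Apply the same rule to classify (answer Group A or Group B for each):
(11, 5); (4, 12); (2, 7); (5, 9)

Group A, Group B, Group B, Group B

The pattern is that an item is 'Group A' exactly when: first > second.
(11, 5): 11 > 5, has this property → Group A.
(4, 12): 4 < 12, does not satisfy this → Group B.
(2, 7): 2 < 7, does not satisfy this → Group B.
(5, 9): 5 < 9, does not satisfy this → Group B.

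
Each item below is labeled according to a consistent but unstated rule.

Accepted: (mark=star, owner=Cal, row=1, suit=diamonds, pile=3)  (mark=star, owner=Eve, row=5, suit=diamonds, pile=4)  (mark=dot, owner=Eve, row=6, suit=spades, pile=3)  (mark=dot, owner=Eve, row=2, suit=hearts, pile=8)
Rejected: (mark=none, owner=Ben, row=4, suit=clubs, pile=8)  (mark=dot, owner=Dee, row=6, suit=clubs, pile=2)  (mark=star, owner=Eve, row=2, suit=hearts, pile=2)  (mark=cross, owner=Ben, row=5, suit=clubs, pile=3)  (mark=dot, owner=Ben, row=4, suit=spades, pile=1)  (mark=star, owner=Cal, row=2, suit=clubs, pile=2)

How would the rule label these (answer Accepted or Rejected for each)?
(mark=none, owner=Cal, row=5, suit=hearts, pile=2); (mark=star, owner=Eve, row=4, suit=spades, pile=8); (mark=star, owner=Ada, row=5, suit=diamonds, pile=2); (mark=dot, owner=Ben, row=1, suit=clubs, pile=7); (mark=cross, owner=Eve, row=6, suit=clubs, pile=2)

The classifier is using: owner is not Ben AND pile ≥ 3.
(mark=none, owner=Cal, row=5, suit=hearts, pile=2): owner is Cal, pile = 2 — does not fit, so Rejected.
(mark=star, owner=Eve, row=4, suit=spades, pile=8): owner is Eve, pile = 8 — has this property, so Accepted.
(mark=star, owner=Ada, row=5, suit=diamonds, pile=2): owner is Ada, pile = 2 — does not fit, so Rejected.
(mark=dot, owner=Ben, row=1, suit=clubs, pile=7): owner is Ben, pile = 7 — does not fit, so Rejected.
(mark=cross, owner=Eve, row=6, suit=clubs, pile=2): owner is Eve, pile = 2 — does not fit, so Rejected.

Rejected, Accepted, Rejected, Rejected, Rejected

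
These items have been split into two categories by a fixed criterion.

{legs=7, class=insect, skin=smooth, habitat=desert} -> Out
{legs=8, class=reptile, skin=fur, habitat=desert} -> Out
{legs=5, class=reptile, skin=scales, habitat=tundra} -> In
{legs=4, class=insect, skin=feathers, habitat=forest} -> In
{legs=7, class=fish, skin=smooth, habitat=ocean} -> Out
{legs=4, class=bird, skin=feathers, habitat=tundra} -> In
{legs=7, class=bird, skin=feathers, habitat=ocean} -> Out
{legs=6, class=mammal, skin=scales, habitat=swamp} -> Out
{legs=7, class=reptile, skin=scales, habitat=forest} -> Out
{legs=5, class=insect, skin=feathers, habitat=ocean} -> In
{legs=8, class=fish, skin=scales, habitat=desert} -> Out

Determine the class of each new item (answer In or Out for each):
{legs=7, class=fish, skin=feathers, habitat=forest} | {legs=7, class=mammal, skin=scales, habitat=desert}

The classifier is using: legs ≤ 5.
Out: {legs=7, class=fish, skin=feathers, habitat=forest}, since legs = 7. Out: {legs=7, class=mammal, skin=scales, habitat=desert}, since legs = 7.

Out, Out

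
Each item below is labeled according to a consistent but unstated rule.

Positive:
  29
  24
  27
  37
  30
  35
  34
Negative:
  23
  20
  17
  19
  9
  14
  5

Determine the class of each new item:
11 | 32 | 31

The classifier is using: at least 24.

Negative, Positive, Positive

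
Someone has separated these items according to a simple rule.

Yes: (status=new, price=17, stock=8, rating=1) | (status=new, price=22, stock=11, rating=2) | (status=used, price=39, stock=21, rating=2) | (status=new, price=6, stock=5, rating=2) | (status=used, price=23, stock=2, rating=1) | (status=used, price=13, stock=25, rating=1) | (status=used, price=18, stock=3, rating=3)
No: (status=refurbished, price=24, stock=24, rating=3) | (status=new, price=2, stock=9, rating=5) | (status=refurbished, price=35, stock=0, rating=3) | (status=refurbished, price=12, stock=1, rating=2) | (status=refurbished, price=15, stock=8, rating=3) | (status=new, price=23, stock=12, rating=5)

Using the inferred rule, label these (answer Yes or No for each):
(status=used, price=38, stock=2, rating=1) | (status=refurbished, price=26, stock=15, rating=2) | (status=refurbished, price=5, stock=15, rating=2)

Yes, No, No

A rule that fits every label: status is not refurbished AND rating ≤ 3 — true of each 'Yes' example, false of each 'No' one.
(status=used, price=38, stock=2, rating=1) — status is used, rating = 1, hence Yes.
(status=refurbished, price=26, stock=15, rating=2) — status is refurbished, rating = 2, hence No.
(status=refurbished, price=5, stock=15, rating=2) — status is refurbished, rating = 2, hence No.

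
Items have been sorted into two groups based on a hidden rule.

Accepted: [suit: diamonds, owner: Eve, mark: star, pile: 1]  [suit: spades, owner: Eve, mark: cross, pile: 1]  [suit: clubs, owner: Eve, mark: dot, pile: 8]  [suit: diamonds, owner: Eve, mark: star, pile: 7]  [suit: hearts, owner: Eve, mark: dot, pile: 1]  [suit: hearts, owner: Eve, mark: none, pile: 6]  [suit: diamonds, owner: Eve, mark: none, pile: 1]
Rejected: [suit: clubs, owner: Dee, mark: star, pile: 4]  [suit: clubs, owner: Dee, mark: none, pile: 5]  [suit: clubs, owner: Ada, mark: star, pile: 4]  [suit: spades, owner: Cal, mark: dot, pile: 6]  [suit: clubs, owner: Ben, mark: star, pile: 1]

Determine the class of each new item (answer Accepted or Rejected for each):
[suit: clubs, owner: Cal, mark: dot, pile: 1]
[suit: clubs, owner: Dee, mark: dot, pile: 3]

The simplest hypothesis consistent with all the labels is: owner is Eve.

Rejected, Rejected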